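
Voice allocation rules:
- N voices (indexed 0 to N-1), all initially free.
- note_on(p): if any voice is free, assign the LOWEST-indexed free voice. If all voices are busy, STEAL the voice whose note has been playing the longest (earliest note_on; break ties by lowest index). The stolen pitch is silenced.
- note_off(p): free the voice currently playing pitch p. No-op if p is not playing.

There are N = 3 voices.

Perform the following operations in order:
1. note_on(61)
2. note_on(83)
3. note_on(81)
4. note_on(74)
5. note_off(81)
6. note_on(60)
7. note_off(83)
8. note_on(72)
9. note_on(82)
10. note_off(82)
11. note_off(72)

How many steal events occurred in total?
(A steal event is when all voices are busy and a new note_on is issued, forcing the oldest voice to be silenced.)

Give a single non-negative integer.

Answer: 2

Derivation:
Op 1: note_on(61): voice 0 is free -> assigned | voices=[61 - -]
Op 2: note_on(83): voice 1 is free -> assigned | voices=[61 83 -]
Op 3: note_on(81): voice 2 is free -> assigned | voices=[61 83 81]
Op 4: note_on(74): all voices busy, STEAL voice 0 (pitch 61, oldest) -> assign | voices=[74 83 81]
Op 5: note_off(81): free voice 2 | voices=[74 83 -]
Op 6: note_on(60): voice 2 is free -> assigned | voices=[74 83 60]
Op 7: note_off(83): free voice 1 | voices=[74 - 60]
Op 8: note_on(72): voice 1 is free -> assigned | voices=[74 72 60]
Op 9: note_on(82): all voices busy, STEAL voice 0 (pitch 74, oldest) -> assign | voices=[82 72 60]
Op 10: note_off(82): free voice 0 | voices=[- 72 60]
Op 11: note_off(72): free voice 1 | voices=[- - 60]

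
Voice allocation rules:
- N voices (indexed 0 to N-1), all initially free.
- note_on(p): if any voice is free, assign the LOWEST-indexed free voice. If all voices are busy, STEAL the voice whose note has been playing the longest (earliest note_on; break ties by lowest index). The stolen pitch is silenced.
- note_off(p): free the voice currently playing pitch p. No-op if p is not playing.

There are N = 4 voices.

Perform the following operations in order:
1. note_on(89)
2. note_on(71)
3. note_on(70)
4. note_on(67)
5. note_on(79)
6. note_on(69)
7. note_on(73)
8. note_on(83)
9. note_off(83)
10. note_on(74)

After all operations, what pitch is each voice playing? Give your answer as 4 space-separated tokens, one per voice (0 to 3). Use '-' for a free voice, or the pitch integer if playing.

Op 1: note_on(89): voice 0 is free -> assigned | voices=[89 - - -]
Op 2: note_on(71): voice 1 is free -> assigned | voices=[89 71 - -]
Op 3: note_on(70): voice 2 is free -> assigned | voices=[89 71 70 -]
Op 4: note_on(67): voice 3 is free -> assigned | voices=[89 71 70 67]
Op 5: note_on(79): all voices busy, STEAL voice 0 (pitch 89, oldest) -> assign | voices=[79 71 70 67]
Op 6: note_on(69): all voices busy, STEAL voice 1 (pitch 71, oldest) -> assign | voices=[79 69 70 67]
Op 7: note_on(73): all voices busy, STEAL voice 2 (pitch 70, oldest) -> assign | voices=[79 69 73 67]
Op 8: note_on(83): all voices busy, STEAL voice 3 (pitch 67, oldest) -> assign | voices=[79 69 73 83]
Op 9: note_off(83): free voice 3 | voices=[79 69 73 -]
Op 10: note_on(74): voice 3 is free -> assigned | voices=[79 69 73 74]

Answer: 79 69 73 74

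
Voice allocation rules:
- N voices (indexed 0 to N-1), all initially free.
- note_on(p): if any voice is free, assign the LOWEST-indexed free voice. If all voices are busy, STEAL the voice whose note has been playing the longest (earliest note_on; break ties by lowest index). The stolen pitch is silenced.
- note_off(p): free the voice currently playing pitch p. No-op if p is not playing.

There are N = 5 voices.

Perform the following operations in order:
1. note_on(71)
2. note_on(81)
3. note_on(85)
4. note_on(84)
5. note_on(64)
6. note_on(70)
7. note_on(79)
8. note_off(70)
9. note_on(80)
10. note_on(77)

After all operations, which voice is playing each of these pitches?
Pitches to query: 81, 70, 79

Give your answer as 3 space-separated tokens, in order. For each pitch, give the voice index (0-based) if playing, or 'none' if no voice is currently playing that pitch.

Answer: none none 1

Derivation:
Op 1: note_on(71): voice 0 is free -> assigned | voices=[71 - - - -]
Op 2: note_on(81): voice 1 is free -> assigned | voices=[71 81 - - -]
Op 3: note_on(85): voice 2 is free -> assigned | voices=[71 81 85 - -]
Op 4: note_on(84): voice 3 is free -> assigned | voices=[71 81 85 84 -]
Op 5: note_on(64): voice 4 is free -> assigned | voices=[71 81 85 84 64]
Op 6: note_on(70): all voices busy, STEAL voice 0 (pitch 71, oldest) -> assign | voices=[70 81 85 84 64]
Op 7: note_on(79): all voices busy, STEAL voice 1 (pitch 81, oldest) -> assign | voices=[70 79 85 84 64]
Op 8: note_off(70): free voice 0 | voices=[- 79 85 84 64]
Op 9: note_on(80): voice 0 is free -> assigned | voices=[80 79 85 84 64]
Op 10: note_on(77): all voices busy, STEAL voice 2 (pitch 85, oldest) -> assign | voices=[80 79 77 84 64]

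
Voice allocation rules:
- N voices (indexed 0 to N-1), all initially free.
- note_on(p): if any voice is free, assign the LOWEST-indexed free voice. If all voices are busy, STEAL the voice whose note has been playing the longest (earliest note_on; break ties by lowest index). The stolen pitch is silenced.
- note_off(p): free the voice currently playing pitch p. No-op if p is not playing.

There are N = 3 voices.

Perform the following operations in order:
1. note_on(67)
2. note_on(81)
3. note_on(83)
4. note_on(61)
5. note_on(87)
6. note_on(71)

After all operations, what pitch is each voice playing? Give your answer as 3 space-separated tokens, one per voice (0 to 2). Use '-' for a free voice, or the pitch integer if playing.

Answer: 61 87 71

Derivation:
Op 1: note_on(67): voice 0 is free -> assigned | voices=[67 - -]
Op 2: note_on(81): voice 1 is free -> assigned | voices=[67 81 -]
Op 3: note_on(83): voice 2 is free -> assigned | voices=[67 81 83]
Op 4: note_on(61): all voices busy, STEAL voice 0 (pitch 67, oldest) -> assign | voices=[61 81 83]
Op 5: note_on(87): all voices busy, STEAL voice 1 (pitch 81, oldest) -> assign | voices=[61 87 83]
Op 6: note_on(71): all voices busy, STEAL voice 2 (pitch 83, oldest) -> assign | voices=[61 87 71]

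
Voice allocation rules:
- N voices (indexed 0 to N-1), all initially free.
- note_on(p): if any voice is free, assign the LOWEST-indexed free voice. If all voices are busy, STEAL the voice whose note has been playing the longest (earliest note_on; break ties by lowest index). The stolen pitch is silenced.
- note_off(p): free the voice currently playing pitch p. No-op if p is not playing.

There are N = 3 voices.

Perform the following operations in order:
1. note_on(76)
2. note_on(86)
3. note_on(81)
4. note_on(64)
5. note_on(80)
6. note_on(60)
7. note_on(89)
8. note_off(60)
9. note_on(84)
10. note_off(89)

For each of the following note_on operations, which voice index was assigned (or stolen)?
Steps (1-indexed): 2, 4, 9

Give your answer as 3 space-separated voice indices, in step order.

Op 1: note_on(76): voice 0 is free -> assigned | voices=[76 - -]
Op 2: note_on(86): voice 1 is free -> assigned | voices=[76 86 -]
Op 3: note_on(81): voice 2 is free -> assigned | voices=[76 86 81]
Op 4: note_on(64): all voices busy, STEAL voice 0 (pitch 76, oldest) -> assign | voices=[64 86 81]
Op 5: note_on(80): all voices busy, STEAL voice 1 (pitch 86, oldest) -> assign | voices=[64 80 81]
Op 6: note_on(60): all voices busy, STEAL voice 2 (pitch 81, oldest) -> assign | voices=[64 80 60]
Op 7: note_on(89): all voices busy, STEAL voice 0 (pitch 64, oldest) -> assign | voices=[89 80 60]
Op 8: note_off(60): free voice 2 | voices=[89 80 -]
Op 9: note_on(84): voice 2 is free -> assigned | voices=[89 80 84]
Op 10: note_off(89): free voice 0 | voices=[- 80 84]

Answer: 1 0 2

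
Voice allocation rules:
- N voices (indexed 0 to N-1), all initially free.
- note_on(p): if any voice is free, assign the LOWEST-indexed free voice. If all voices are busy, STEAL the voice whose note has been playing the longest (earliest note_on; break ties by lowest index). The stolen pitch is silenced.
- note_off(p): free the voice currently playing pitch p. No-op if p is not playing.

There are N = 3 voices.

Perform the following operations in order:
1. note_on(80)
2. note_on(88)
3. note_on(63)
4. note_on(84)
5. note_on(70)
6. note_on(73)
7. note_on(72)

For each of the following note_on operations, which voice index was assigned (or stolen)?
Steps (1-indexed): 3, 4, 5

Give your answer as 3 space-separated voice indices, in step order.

Answer: 2 0 1

Derivation:
Op 1: note_on(80): voice 0 is free -> assigned | voices=[80 - -]
Op 2: note_on(88): voice 1 is free -> assigned | voices=[80 88 -]
Op 3: note_on(63): voice 2 is free -> assigned | voices=[80 88 63]
Op 4: note_on(84): all voices busy, STEAL voice 0 (pitch 80, oldest) -> assign | voices=[84 88 63]
Op 5: note_on(70): all voices busy, STEAL voice 1 (pitch 88, oldest) -> assign | voices=[84 70 63]
Op 6: note_on(73): all voices busy, STEAL voice 2 (pitch 63, oldest) -> assign | voices=[84 70 73]
Op 7: note_on(72): all voices busy, STEAL voice 0 (pitch 84, oldest) -> assign | voices=[72 70 73]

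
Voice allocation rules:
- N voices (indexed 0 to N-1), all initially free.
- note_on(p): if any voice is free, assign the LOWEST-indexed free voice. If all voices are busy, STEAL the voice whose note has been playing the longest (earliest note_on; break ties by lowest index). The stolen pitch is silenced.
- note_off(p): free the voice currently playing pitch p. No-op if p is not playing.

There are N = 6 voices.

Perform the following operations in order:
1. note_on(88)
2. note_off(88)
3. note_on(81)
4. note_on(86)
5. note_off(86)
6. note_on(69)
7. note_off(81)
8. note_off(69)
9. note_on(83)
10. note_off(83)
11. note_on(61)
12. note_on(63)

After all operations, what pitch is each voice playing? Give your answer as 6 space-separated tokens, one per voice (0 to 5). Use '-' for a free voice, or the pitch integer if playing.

Op 1: note_on(88): voice 0 is free -> assigned | voices=[88 - - - - -]
Op 2: note_off(88): free voice 0 | voices=[- - - - - -]
Op 3: note_on(81): voice 0 is free -> assigned | voices=[81 - - - - -]
Op 4: note_on(86): voice 1 is free -> assigned | voices=[81 86 - - - -]
Op 5: note_off(86): free voice 1 | voices=[81 - - - - -]
Op 6: note_on(69): voice 1 is free -> assigned | voices=[81 69 - - - -]
Op 7: note_off(81): free voice 0 | voices=[- 69 - - - -]
Op 8: note_off(69): free voice 1 | voices=[- - - - - -]
Op 9: note_on(83): voice 0 is free -> assigned | voices=[83 - - - - -]
Op 10: note_off(83): free voice 0 | voices=[- - - - - -]
Op 11: note_on(61): voice 0 is free -> assigned | voices=[61 - - - - -]
Op 12: note_on(63): voice 1 is free -> assigned | voices=[61 63 - - - -]

Answer: 61 63 - - - -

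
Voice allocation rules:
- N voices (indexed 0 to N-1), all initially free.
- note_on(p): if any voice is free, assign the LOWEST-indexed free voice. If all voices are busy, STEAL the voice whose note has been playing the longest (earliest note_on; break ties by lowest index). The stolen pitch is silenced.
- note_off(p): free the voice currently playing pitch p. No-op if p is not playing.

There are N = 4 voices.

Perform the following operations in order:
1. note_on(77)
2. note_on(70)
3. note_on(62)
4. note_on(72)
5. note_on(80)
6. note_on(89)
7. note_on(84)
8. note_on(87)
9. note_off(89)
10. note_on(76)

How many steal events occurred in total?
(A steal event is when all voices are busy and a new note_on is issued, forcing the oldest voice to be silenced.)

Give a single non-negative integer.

Answer: 4

Derivation:
Op 1: note_on(77): voice 0 is free -> assigned | voices=[77 - - -]
Op 2: note_on(70): voice 1 is free -> assigned | voices=[77 70 - -]
Op 3: note_on(62): voice 2 is free -> assigned | voices=[77 70 62 -]
Op 4: note_on(72): voice 3 is free -> assigned | voices=[77 70 62 72]
Op 5: note_on(80): all voices busy, STEAL voice 0 (pitch 77, oldest) -> assign | voices=[80 70 62 72]
Op 6: note_on(89): all voices busy, STEAL voice 1 (pitch 70, oldest) -> assign | voices=[80 89 62 72]
Op 7: note_on(84): all voices busy, STEAL voice 2 (pitch 62, oldest) -> assign | voices=[80 89 84 72]
Op 8: note_on(87): all voices busy, STEAL voice 3 (pitch 72, oldest) -> assign | voices=[80 89 84 87]
Op 9: note_off(89): free voice 1 | voices=[80 - 84 87]
Op 10: note_on(76): voice 1 is free -> assigned | voices=[80 76 84 87]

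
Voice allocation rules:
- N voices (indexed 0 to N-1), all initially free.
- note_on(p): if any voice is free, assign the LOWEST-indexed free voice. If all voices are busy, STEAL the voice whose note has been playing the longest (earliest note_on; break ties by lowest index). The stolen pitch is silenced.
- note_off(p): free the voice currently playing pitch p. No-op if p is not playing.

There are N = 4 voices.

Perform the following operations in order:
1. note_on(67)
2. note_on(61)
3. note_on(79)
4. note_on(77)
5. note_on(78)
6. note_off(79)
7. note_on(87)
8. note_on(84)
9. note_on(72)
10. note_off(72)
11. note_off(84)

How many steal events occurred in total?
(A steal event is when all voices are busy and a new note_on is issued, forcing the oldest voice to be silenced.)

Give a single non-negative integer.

Answer: 3

Derivation:
Op 1: note_on(67): voice 0 is free -> assigned | voices=[67 - - -]
Op 2: note_on(61): voice 1 is free -> assigned | voices=[67 61 - -]
Op 3: note_on(79): voice 2 is free -> assigned | voices=[67 61 79 -]
Op 4: note_on(77): voice 3 is free -> assigned | voices=[67 61 79 77]
Op 5: note_on(78): all voices busy, STEAL voice 0 (pitch 67, oldest) -> assign | voices=[78 61 79 77]
Op 6: note_off(79): free voice 2 | voices=[78 61 - 77]
Op 7: note_on(87): voice 2 is free -> assigned | voices=[78 61 87 77]
Op 8: note_on(84): all voices busy, STEAL voice 1 (pitch 61, oldest) -> assign | voices=[78 84 87 77]
Op 9: note_on(72): all voices busy, STEAL voice 3 (pitch 77, oldest) -> assign | voices=[78 84 87 72]
Op 10: note_off(72): free voice 3 | voices=[78 84 87 -]
Op 11: note_off(84): free voice 1 | voices=[78 - 87 -]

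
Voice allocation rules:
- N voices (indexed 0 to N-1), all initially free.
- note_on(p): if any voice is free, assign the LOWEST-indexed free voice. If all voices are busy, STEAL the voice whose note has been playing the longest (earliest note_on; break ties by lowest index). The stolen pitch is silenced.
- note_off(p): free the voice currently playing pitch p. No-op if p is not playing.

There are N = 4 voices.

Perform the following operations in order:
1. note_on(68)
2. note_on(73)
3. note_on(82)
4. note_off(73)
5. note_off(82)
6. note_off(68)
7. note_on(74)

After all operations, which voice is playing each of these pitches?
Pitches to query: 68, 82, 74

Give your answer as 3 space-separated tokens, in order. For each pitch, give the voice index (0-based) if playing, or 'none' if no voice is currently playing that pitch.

Answer: none none 0

Derivation:
Op 1: note_on(68): voice 0 is free -> assigned | voices=[68 - - -]
Op 2: note_on(73): voice 1 is free -> assigned | voices=[68 73 - -]
Op 3: note_on(82): voice 2 is free -> assigned | voices=[68 73 82 -]
Op 4: note_off(73): free voice 1 | voices=[68 - 82 -]
Op 5: note_off(82): free voice 2 | voices=[68 - - -]
Op 6: note_off(68): free voice 0 | voices=[- - - -]
Op 7: note_on(74): voice 0 is free -> assigned | voices=[74 - - -]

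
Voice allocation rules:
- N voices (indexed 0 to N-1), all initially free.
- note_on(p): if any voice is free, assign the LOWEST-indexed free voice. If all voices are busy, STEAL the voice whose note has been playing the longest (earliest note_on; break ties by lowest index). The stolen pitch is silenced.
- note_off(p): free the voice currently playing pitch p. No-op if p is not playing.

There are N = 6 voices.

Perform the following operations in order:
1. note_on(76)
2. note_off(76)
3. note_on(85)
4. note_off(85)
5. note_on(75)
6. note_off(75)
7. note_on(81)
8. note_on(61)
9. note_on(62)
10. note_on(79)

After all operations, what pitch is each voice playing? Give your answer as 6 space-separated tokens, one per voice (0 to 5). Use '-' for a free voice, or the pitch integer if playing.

Answer: 81 61 62 79 - -

Derivation:
Op 1: note_on(76): voice 0 is free -> assigned | voices=[76 - - - - -]
Op 2: note_off(76): free voice 0 | voices=[- - - - - -]
Op 3: note_on(85): voice 0 is free -> assigned | voices=[85 - - - - -]
Op 4: note_off(85): free voice 0 | voices=[- - - - - -]
Op 5: note_on(75): voice 0 is free -> assigned | voices=[75 - - - - -]
Op 6: note_off(75): free voice 0 | voices=[- - - - - -]
Op 7: note_on(81): voice 0 is free -> assigned | voices=[81 - - - - -]
Op 8: note_on(61): voice 1 is free -> assigned | voices=[81 61 - - - -]
Op 9: note_on(62): voice 2 is free -> assigned | voices=[81 61 62 - - -]
Op 10: note_on(79): voice 3 is free -> assigned | voices=[81 61 62 79 - -]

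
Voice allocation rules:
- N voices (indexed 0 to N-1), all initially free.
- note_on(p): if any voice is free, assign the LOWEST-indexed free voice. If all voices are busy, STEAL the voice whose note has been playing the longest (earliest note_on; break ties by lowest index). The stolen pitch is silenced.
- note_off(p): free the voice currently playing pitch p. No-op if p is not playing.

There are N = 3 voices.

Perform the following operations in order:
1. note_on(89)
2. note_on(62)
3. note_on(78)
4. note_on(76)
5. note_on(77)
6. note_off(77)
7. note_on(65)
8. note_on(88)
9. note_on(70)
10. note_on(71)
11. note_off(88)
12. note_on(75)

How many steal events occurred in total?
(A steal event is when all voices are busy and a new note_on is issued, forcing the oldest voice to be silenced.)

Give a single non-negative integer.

Op 1: note_on(89): voice 0 is free -> assigned | voices=[89 - -]
Op 2: note_on(62): voice 1 is free -> assigned | voices=[89 62 -]
Op 3: note_on(78): voice 2 is free -> assigned | voices=[89 62 78]
Op 4: note_on(76): all voices busy, STEAL voice 0 (pitch 89, oldest) -> assign | voices=[76 62 78]
Op 5: note_on(77): all voices busy, STEAL voice 1 (pitch 62, oldest) -> assign | voices=[76 77 78]
Op 6: note_off(77): free voice 1 | voices=[76 - 78]
Op 7: note_on(65): voice 1 is free -> assigned | voices=[76 65 78]
Op 8: note_on(88): all voices busy, STEAL voice 2 (pitch 78, oldest) -> assign | voices=[76 65 88]
Op 9: note_on(70): all voices busy, STEAL voice 0 (pitch 76, oldest) -> assign | voices=[70 65 88]
Op 10: note_on(71): all voices busy, STEAL voice 1 (pitch 65, oldest) -> assign | voices=[70 71 88]
Op 11: note_off(88): free voice 2 | voices=[70 71 -]
Op 12: note_on(75): voice 2 is free -> assigned | voices=[70 71 75]

Answer: 5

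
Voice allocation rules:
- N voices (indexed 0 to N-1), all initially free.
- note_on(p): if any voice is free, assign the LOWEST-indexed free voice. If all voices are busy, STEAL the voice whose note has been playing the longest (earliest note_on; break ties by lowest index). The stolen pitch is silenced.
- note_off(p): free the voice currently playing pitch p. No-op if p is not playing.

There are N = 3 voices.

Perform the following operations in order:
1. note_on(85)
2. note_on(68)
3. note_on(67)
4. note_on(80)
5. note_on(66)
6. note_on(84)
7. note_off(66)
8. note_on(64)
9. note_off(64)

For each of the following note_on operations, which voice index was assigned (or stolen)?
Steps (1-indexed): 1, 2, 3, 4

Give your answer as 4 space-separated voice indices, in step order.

Answer: 0 1 2 0

Derivation:
Op 1: note_on(85): voice 0 is free -> assigned | voices=[85 - -]
Op 2: note_on(68): voice 1 is free -> assigned | voices=[85 68 -]
Op 3: note_on(67): voice 2 is free -> assigned | voices=[85 68 67]
Op 4: note_on(80): all voices busy, STEAL voice 0 (pitch 85, oldest) -> assign | voices=[80 68 67]
Op 5: note_on(66): all voices busy, STEAL voice 1 (pitch 68, oldest) -> assign | voices=[80 66 67]
Op 6: note_on(84): all voices busy, STEAL voice 2 (pitch 67, oldest) -> assign | voices=[80 66 84]
Op 7: note_off(66): free voice 1 | voices=[80 - 84]
Op 8: note_on(64): voice 1 is free -> assigned | voices=[80 64 84]
Op 9: note_off(64): free voice 1 | voices=[80 - 84]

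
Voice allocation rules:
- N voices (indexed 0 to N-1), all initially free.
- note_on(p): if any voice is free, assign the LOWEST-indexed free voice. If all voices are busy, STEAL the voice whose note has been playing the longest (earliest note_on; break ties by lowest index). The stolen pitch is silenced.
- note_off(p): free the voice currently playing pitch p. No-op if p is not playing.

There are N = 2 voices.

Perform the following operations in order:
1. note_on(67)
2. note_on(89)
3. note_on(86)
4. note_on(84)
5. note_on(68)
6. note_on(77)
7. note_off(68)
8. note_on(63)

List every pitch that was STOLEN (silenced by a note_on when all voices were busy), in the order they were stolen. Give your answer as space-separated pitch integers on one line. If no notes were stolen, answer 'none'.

Answer: 67 89 86 84

Derivation:
Op 1: note_on(67): voice 0 is free -> assigned | voices=[67 -]
Op 2: note_on(89): voice 1 is free -> assigned | voices=[67 89]
Op 3: note_on(86): all voices busy, STEAL voice 0 (pitch 67, oldest) -> assign | voices=[86 89]
Op 4: note_on(84): all voices busy, STEAL voice 1 (pitch 89, oldest) -> assign | voices=[86 84]
Op 5: note_on(68): all voices busy, STEAL voice 0 (pitch 86, oldest) -> assign | voices=[68 84]
Op 6: note_on(77): all voices busy, STEAL voice 1 (pitch 84, oldest) -> assign | voices=[68 77]
Op 7: note_off(68): free voice 0 | voices=[- 77]
Op 8: note_on(63): voice 0 is free -> assigned | voices=[63 77]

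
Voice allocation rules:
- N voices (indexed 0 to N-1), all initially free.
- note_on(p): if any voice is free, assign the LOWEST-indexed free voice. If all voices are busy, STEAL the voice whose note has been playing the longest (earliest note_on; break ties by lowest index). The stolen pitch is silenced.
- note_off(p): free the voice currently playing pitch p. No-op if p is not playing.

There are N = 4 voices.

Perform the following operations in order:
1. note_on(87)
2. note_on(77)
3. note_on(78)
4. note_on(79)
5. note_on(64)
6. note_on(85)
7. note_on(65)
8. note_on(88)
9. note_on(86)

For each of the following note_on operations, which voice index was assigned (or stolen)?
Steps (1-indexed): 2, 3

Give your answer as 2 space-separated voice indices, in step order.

Answer: 1 2

Derivation:
Op 1: note_on(87): voice 0 is free -> assigned | voices=[87 - - -]
Op 2: note_on(77): voice 1 is free -> assigned | voices=[87 77 - -]
Op 3: note_on(78): voice 2 is free -> assigned | voices=[87 77 78 -]
Op 4: note_on(79): voice 3 is free -> assigned | voices=[87 77 78 79]
Op 5: note_on(64): all voices busy, STEAL voice 0 (pitch 87, oldest) -> assign | voices=[64 77 78 79]
Op 6: note_on(85): all voices busy, STEAL voice 1 (pitch 77, oldest) -> assign | voices=[64 85 78 79]
Op 7: note_on(65): all voices busy, STEAL voice 2 (pitch 78, oldest) -> assign | voices=[64 85 65 79]
Op 8: note_on(88): all voices busy, STEAL voice 3 (pitch 79, oldest) -> assign | voices=[64 85 65 88]
Op 9: note_on(86): all voices busy, STEAL voice 0 (pitch 64, oldest) -> assign | voices=[86 85 65 88]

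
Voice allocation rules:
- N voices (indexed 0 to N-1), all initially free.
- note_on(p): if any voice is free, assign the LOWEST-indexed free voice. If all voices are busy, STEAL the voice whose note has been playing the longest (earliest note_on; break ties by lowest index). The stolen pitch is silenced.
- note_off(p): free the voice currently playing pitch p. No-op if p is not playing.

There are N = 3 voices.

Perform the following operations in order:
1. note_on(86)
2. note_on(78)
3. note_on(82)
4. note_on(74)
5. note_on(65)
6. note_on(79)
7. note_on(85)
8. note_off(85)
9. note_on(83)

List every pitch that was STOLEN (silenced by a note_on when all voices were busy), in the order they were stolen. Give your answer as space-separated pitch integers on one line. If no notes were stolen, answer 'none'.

Op 1: note_on(86): voice 0 is free -> assigned | voices=[86 - -]
Op 2: note_on(78): voice 1 is free -> assigned | voices=[86 78 -]
Op 3: note_on(82): voice 2 is free -> assigned | voices=[86 78 82]
Op 4: note_on(74): all voices busy, STEAL voice 0 (pitch 86, oldest) -> assign | voices=[74 78 82]
Op 5: note_on(65): all voices busy, STEAL voice 1 (pitch 78, oldest) -> assign | voices=[74 65 82]
Op 6: note_on(79): all voices busy, STEAL voice 2 (pitch 82, oldest) -> assign | voices=[74 65 79]
Op 7: note_on(85): all voices busy, STEAL voice 0 (pitch 74, oldest) -> assign | voices=[85 65 79]
Op 8: note_off(85): free voice 0 | voices=[- 65 79]
Op 9: note_on(83): voice 0 is free -> assigned | voices=[83 65 79]

Answer: 86 78 82 74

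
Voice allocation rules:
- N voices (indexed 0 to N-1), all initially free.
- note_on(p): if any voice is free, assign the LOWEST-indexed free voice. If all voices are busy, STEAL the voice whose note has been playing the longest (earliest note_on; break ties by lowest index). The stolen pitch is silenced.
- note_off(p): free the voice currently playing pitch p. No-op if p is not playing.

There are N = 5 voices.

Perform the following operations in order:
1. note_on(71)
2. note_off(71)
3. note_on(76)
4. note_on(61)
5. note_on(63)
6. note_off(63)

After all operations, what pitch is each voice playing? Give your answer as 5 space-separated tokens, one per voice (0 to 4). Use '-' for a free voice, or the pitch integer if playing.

Op 1: note_on(71): voice 0 is free -> assigned | voices=[71 - - - -]
Op 2: note_off(71): free voice 0 | voices=[- - - - -]
Op 3: note_on(76): voice 0 is free -> assigned | voices=[76 - - - -]
Op 4: note_on(61): voice 1 is free -> assigned | voices=[76 61 - - -]
Op 5: note_on(63): voice 2 is free -> assigned | voices=[76 61 63 - -]
Op 6: note_off(63): free voice 2 | voices=[76 61 - - -]

Answer: 76 61 - - -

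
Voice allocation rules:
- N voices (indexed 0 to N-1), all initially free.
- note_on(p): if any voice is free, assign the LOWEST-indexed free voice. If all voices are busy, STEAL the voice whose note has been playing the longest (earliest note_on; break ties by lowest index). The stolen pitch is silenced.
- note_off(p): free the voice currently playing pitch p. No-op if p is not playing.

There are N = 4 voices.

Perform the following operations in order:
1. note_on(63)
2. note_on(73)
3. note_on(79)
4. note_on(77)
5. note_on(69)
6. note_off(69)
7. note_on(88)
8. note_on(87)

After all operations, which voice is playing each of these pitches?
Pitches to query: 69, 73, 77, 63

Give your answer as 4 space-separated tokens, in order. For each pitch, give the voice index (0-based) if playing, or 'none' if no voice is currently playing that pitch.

Op 1: note_on(63): voice 0 is free -> assigned | voices=[63 - - -]
Op 2: note_on(73): voice 1 is free -> assigned | voices=[63 73 - -]
Op 3: note_on(79): voice 2 is free -> assigned | voices=[63 73 79 -]
Op 4: note_on(77): voice 3 is free -> assigned | voices=[63 73 79 77]
Op 5: note_on(69): all voices busy, STEAL voice 0 (pitch 63, oldest) -> assign | voices=[69 73 79 77]
Op 6: note_off(69): free voice 0 | voices=[- 73 79 77]
Op 7: note_on(88): voice 0 is free -> assigned | voices=[88 73 79 77]
Op 8: note_on(87): all voices busy, STEAL voice 1 (pitch 73, oldest) -> assign | voices=[88 87 79 77]

Answer: none none 3 none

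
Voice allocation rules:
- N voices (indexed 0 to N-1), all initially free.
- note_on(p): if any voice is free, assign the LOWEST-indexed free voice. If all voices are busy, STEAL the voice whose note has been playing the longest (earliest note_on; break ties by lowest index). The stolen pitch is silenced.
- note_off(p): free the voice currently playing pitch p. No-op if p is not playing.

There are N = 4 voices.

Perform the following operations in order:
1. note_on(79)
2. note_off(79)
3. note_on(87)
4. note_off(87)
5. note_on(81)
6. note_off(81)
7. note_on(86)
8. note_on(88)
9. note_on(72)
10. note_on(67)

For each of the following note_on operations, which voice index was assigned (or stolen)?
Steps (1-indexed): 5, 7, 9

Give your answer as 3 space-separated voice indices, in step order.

Op 1: note_on(79): voice 0 is free -> assigned | voices=[79 - - -]
Op 2: note_off(79): free voice 0 | voices=[- - - -]
Op 3: note_on(87): voice 0 is free -> assigned | voices=[87 - - -]
Op 4: note_off(87): free voice 0 | voices=[- - - -]
Op 5: note_on(81): voice 0 is free -> assigned | voices=[81 - - -]
Op 6: note_off(81): free voice 0 | voices=[- - - -]
Op 7: note_on(86): voice 0 is free -> assigned | voices=[86 - - -]
Op 8: note_on(88): voice 1 is free -> assigned | voices=[86 88 - -]
Op 9: note_on(72): voice 2 is free -> assigned | voices=[86 88 72 -]
Op 10: note_on(67): voice 3 is free -> assigned | voices=[86 88 72 67]

Answer: 0 0 2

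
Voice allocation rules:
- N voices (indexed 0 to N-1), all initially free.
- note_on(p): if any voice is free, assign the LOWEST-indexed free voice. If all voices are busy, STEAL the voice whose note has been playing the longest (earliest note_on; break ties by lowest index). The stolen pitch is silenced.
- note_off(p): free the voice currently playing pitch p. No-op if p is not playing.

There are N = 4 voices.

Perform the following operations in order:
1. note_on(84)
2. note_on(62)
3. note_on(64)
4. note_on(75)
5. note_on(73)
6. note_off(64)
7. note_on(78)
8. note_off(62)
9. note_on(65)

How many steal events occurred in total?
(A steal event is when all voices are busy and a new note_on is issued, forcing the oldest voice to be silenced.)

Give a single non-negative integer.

Answer: 1

Derivation:
Op 1: note_on(84): voice 0 is free -> assigned | voices=[84 - - -]
Op 2: note_on(62): voice 1 is free -> assigned | voices=[84 62 - -]
Op 3: note_on(64): voice 2 is free -> assigned | voices=[84 62 64 -]
Op 4: note_on(75): voice 3 is free -> assigned | voices=[84 62 64 75]
Op 5: note_on(73): all voices busy, STEAL voice 0 (pitch 84, oldest) -> assign | voices=[73 62 64 75]
Op 6: note_off(64): free voice 2 | voices=[73 62 - 75]
Op 7: note_on(78): voice 2 is free -> assigned | voices=[73 62 78 75]
Op 8: note_off(62): free voice 1 | voices=[73 - 78 75]
Op 9: note_on(65): voice 1 is free -> assigned | voices=[73 65 78 75]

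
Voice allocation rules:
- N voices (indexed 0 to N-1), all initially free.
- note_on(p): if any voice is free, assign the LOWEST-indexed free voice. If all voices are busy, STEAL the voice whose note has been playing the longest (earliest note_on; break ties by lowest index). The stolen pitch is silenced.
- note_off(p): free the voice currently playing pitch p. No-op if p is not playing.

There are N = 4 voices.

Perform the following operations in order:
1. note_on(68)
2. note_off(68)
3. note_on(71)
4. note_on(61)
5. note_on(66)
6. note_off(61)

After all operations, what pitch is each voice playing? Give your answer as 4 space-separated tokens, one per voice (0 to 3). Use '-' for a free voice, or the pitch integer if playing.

Op 1: note_on(68): voice 0 is free -> assigned | voices=[68 - - -]
Op 2: note_off(68): free voice 0 | voices=[- - - -]
Op 3: note_on(71): voice 0 is free -> assigned | voices=[71 - - -]
Op 4: note_on(61): voice 1 is free -> assigned | voices=[71 61 - -]
Op 5: note_on(66): voice 2 is free -> assigned | voices=[71 61 66 -]
Op 6: note_off(61): free voice 1 | voices=[71 - 66 -]

Answer: 71 - 66 -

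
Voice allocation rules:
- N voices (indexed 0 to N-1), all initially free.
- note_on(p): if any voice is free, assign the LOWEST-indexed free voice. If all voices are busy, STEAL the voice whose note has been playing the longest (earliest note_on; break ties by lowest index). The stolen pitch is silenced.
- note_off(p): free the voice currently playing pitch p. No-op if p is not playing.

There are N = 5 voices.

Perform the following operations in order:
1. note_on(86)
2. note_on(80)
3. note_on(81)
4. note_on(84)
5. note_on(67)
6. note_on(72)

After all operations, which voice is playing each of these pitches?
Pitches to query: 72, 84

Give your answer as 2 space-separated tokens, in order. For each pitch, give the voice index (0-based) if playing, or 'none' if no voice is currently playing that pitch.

Op 1: note_on(86): voice 0 is free -> assigned | voices=[86 - - - -]
Op 2: note_on(80): voice 1 is free -> assigned | voices=[86 80 - - -]
Op 3: note_on(81): voice 2 is free -> assigned | voices=[86 80 81 - -]
Op 4: note_on(84): voice 3 is free -> assigned | voices=[86 80 81 84 -]
Op 5: note_on(67): voice 4 is free -> assigned | voices=[86 80 81 84 67]
Op 6: note_on(72): all voices busy, STEAL voice 0 (pitch 86, oldest) -> assign | voices=[72 80 81 84 67]

Answer: 0 3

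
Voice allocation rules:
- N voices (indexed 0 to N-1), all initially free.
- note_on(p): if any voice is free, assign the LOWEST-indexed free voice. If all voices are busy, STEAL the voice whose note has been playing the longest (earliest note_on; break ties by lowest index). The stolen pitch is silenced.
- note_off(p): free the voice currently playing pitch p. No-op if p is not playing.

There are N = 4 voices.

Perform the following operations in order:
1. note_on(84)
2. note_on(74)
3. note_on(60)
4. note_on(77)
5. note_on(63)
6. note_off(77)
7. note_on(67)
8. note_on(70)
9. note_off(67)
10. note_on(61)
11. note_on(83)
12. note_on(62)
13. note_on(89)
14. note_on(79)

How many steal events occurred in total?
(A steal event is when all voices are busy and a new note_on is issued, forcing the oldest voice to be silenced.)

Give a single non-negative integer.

Op 1: note_on(84): voice 0 is free -> assigned | voices=[84 - - -]
Op 2: note_on(74): voice 1 is free -> assigned | voices=[84 74 - -]
Op 3: note_on(60): voice 2 is free -> assigned | voices=[84 74 60 -]
Op 4: note_on(77): voice 3 is free -> assigned | voices=[84 74 60 77]
Op 5: note_on(63): all voices busy, STEAL voice 0 (pitch 84, oldest) -> assign | voices=[63 74 60 77]
Op 6: note_off(77): free voice 3 | voices=[63 74 60 -]
Op 7: note_on(67): voice 3 is free -> assigned | voices=[63 74 60 67]
Op 8: note_on(70): all voices busy, STEAL voice 1 (pitch 74, oldest) -> assign | voices=[63 70 60 67]
Op 9: note_off(67): free voice 3 | voices=[63 70 60 -]
Op 10: note_on(61): voice 3 is free -> assigned | voices=[63 70 60 61]
Op 11: note_on(83): all voices busy, STEAL voice 2 (pitch 60, oldest) -> assign | voices=[63 70 83 61]
Op 12: note_on(62): all voices busy, STEAL voice 0 (pitch 63, oldest) -> assign | voices=[62 70 83 61]
Op 13: note_on(89): all voices busy, STEAL voice 1 (pitch 70, oldest) -> assign | voices=[62 89 83 61]
Op 14: note_on(79): all voices busy, STEAL voice 3 (pitch 61, oldest) -> assign | voices=[62 89 83 79]

Answer: 6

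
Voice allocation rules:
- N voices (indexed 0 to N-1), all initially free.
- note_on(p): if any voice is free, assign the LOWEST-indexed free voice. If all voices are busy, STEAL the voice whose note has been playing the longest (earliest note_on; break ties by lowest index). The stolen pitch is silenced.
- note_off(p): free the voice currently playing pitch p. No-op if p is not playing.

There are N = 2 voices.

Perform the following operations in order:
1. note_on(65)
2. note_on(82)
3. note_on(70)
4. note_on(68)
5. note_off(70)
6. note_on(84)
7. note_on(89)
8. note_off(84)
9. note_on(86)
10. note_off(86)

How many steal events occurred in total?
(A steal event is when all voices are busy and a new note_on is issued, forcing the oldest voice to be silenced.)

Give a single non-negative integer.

Op 1: note_on(65): voice 0 is free -> assigned | voices=[65 -]
Op 2: note_on(82): voice 1 is free -> assigned | voices=[65 82]
Op 3: note_on(70): all voices busy, STEAL voice 0 (pitch 65, oldest) -> assign | voices=[70 82]
Op 4: note_on(68): all voices busy, STEAL voice 1 (pitch 82, oldest) -> assign | voices=[70 68]
Op 5: note_off(70): free voice 0 | voices=[- 68]
Op 6: note_on(84): voice 0 is free -> assigned | voices=[84 68]
Op 7: note_on(89): all voices busy, STEAL voice 1 (pitch 68, oldest) -> assign | voices=[84 89]
Op 8: note_off(84): free voice 0 | voices=[- 89]
Op 9: note_on(86): voice 0 is free -> assigned | voices=[86 89]
Op 10: note_off(86): free voice 0 | voices=[- 89]

Answer: 3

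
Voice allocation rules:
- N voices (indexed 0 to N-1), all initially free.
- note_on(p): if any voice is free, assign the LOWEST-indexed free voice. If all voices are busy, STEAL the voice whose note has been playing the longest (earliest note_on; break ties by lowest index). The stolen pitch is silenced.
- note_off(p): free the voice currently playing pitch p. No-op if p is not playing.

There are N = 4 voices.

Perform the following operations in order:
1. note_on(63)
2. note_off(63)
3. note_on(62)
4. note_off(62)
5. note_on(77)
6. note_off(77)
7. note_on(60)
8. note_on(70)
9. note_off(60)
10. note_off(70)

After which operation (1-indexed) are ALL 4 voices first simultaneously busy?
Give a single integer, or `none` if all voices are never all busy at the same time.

Answer: none

Derivation:
Op 1: note_on(63): voice 0 is free -> assigned | voices=[63 - - -]
Op 2: note_off(63): free voice 0 | voices=[- - - -]
Op 3: note_on(62): voice 0 is free -> assigned | voices=[62 - - -]
Op 4: note_off(62): free voice 0 | voices=[- - - -]
Op 5: note_on(77): voice 0 is free -> assigned | voices=[77 - - -]
Op 6: note_off(77): free voice 0 | voices=[- - - -]
Op 7: note_on(60): voice 0 is free -> assigned | voices=[60 - - -]
Op 8: note_on(70): voice 1 is free -> assigned | voices=[60 70 - -]
Op 9: note_off(60): free voice 0 | voices=[- 70 - -]
Op 10: note_off(70): free voice 1 | voices=[- - - -]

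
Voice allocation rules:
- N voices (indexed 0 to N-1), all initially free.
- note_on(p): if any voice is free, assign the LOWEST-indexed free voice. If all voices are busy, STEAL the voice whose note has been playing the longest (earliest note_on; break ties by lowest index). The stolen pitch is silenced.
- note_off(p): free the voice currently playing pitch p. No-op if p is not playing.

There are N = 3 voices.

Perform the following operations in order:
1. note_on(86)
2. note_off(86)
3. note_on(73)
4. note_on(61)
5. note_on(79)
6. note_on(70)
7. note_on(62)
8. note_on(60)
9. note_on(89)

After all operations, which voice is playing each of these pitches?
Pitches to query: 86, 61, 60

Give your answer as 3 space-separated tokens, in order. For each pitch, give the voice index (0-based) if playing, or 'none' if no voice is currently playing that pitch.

Op 1: note_on(86): voice 0 is free -> assigned | voices=[86 - -]
Op 2: note_off(86): free voice 0 | voices=[- - -]
Op 3: note_on(73): voice 0 is free -> assigned | voices=[73 - -]
Op 4: note_on(61): voice 1 is free -> assigned | voices=[73 61 -]
Op 5: note_on(79): voice 2 is free -> assigned | voices=[73 61 79]
Op 6: note_on(70): all voices busy, STEAL voice 0 (pitch 73, oldest) -> assign | voices=[70 61 79]
Op 7: note_on(62): all voices busy, STEAL voice 1 (pitch 61, oldest) -> assign | voices=[70 62 79]
Op 8: note_on(60): all voices busy, STEAL voice 2 (pitch 79, oldest) -> assign | voices=[70 62 60]
Op 9: note_on(89): all voices busy, STEAL voice 0 (pitch 70, oldest) -> assign | voices=[89 62 60]

Answer: none none 2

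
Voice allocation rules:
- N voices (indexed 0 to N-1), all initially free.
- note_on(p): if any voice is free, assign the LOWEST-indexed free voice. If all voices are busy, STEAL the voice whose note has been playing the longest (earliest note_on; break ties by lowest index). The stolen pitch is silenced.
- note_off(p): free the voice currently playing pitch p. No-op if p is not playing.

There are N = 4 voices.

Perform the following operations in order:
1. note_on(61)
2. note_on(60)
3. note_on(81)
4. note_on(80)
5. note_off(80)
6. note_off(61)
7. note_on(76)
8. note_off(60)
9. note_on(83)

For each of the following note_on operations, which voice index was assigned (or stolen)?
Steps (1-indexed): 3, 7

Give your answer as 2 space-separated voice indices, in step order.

Answer: 2 0

Derivation:
Op 1: note_on(61): voice 0 is free -> assigned | voices=[61 - - -]
Op 2: note_on(60): voice 1 is free -> assigned | voices=[61 60 - -]
Op 3: note_on(81): voice 2 is free -> assigned | voices=[61 60 81 -]
Op 4: note_on(80): voice 3 is free -> assigned | voices=[61 60 81 80]
Op 5: note_off(80): free voice 3 | voices=[61 60 81 -]
Op 6: note_off(61): free voice 0 | voices=[- 60 81 -]
Op 7: note_on(76): voice 0 is free -> assigned | voices=[76 60 81 -]
Op 8: note_off(60): free voice 1 | voices=[76 - 81 -]
Op 9: note_on(83): voice 1 is free -> assigned | voices=[76 83 81 -]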